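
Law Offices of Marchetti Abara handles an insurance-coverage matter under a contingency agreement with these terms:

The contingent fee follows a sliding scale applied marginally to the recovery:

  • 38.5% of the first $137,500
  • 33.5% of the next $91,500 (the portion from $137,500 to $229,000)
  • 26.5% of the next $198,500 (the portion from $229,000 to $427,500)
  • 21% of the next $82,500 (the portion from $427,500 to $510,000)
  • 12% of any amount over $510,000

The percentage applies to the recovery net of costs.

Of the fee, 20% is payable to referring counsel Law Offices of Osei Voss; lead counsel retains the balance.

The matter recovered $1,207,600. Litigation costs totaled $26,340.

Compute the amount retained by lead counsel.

Fee base (net of costs): $1,207,600 − $26,340 = $1,181,260
First $137,500 at 38.5% = $52,937.50
Next $91,500 at 33.5% = $30,652.50
Next $198,500 at 26.5% = $52,602.50
Next $82,500 at 21% = $17,325.00
Remaining $671,260 at 12% = $80,551.20
Fee: $52,937.50 + $30,652.50 + $52,602.50 + $17,325.00 + $80,551.20 = $234,068.70
Referral share: 20% of $234,068.70 = $46,813.74; lead counsel retains $234,068.70 − $46,813.74 = $187,254.96.

$187,254.96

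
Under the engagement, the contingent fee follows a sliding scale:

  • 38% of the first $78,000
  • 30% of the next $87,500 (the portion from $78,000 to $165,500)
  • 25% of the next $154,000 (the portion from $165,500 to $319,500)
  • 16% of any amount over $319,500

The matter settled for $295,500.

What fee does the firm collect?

$88,390.00

First $78,000 at 38% = $29,640.00
Next $87,500 at 30% = $26,250.00
Remaining $130,000 at 25% = $32,500.00
Fee: $29,640.00 + $26,250.00 + $32,500.00 = $88,390.00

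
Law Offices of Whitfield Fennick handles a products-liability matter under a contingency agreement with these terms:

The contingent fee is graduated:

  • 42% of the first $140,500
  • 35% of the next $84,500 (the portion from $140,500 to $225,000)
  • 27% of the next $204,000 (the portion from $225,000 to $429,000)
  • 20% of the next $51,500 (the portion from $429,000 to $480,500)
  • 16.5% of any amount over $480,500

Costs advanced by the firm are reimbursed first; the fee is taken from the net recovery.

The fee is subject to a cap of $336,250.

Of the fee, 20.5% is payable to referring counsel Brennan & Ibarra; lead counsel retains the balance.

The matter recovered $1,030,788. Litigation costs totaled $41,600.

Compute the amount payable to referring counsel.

Fee base (net of costs): $1,030,788 − $41,600 = $989,188
First $140,500 at 42% = $59,010.00
Next $84,500 at 35% = $29,575.00
Next $204,000 at 27% = $55,080.00
Next $51,500 at 20% = $10,300.00
Remaining $508,688 at 16.5% = $83,933.52
Fee: $59,010.00 + $29,575.00 + $55,080.00 + $10,300.00 + $83,933.52 = $237,898.52
$237,898.52 is under the $336,250 cap.
Referral share: 20.5% of $237,898.52 = $48,769.20; lead counsel retains $237,898.52 − $48,769.20 = $189,129.32.

$48,769.20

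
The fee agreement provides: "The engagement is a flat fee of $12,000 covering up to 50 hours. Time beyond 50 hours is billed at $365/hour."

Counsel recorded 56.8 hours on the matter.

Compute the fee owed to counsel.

Flat fee: $12,000.00
Excess hours: 56.8 − 50 = 6.8
Overrun: 6.8 × $365 = $2,482.00
Total: $12,000.00 + $2,482.00 = $14,482.00

$14,482.00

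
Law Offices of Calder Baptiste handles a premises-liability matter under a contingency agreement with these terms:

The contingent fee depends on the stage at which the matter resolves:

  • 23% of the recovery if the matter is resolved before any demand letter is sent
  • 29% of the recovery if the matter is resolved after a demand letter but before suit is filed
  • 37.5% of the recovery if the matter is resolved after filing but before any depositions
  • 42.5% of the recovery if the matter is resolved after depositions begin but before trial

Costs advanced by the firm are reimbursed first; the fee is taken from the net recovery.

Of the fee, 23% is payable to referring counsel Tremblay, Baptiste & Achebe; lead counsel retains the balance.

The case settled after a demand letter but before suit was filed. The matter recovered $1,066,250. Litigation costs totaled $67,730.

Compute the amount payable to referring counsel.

$66,601.28

Fee base (net of costs): $1,066,250 − $67,730 = $998,520
The matter settled after a demand letter but before suit was filed, so the 29% rate applies.
$998,520 × 29% = $289,570.80
Referral share: 23% of $289,570.80 = $66,601.28; lead counsel retains $289,570.80 − $66,601.28 = $222,969.52.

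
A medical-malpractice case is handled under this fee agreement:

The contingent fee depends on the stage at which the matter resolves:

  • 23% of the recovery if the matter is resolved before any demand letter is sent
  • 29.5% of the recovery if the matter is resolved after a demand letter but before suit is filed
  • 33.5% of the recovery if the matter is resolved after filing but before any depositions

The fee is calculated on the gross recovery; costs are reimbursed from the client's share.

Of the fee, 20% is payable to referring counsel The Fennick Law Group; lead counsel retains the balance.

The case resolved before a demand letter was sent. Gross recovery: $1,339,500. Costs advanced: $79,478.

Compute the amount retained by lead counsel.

Fee base is the gross recovery, $1,339,500; costs are reimbursed separately.
The matter resolved before a demand letter was sent, so the 23% rate applies.
$1,339,500 × 23% = $308,085.00
Referral share: 20% of $308,085.00 = $61,617.00; lead counsel retains $308,085.00 − $61,617.00 = $246,468.00.

$246,468.00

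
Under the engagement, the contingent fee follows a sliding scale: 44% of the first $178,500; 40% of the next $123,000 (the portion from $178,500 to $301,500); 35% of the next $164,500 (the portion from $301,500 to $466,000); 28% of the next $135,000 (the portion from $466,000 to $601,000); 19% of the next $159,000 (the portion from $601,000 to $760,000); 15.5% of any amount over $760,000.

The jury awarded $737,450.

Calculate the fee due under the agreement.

First $178,500 at 44% = $78,540.00
Next $123,000 at 40% = $49,200.00
Next $164,500 at 35% = $57,575.00
Next $135,000 at 28% = $37,800.00
Remaining $136,450 at 19% = $25,925.50
Fee: $78,540.00 + $49,200.00 + $57,575.00 + $37,800.00 + $25,925.50 = $249,040.50

$249,040.50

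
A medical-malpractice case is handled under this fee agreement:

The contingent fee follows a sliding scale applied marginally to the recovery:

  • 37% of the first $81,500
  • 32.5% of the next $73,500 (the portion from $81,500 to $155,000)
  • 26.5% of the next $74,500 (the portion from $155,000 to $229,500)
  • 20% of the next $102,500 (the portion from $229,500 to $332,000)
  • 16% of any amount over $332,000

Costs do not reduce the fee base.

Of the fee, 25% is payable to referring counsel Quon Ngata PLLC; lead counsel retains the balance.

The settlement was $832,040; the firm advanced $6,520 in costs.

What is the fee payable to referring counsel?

Fee base is the gross recovery, $832,040; costs are reimbursed separately.
First $81,500 at 37% = $30,155.00
Next $73,500 at 32.5% = $23,887.50
Next $74,500 at 26.5% = $19,742.50
Next $102,500 at 20% = $20,500.00
Remaining $500,040 at 16% = $80,006.40
Fee: $30,155.00 + $23,887.50 + $19,742.50 + $20,500.00 + $80,006.40 = $174,291.40
Referral share: 25% of $174,291.40 = $43,572.85; lead counsel retains $174,291.40 − $43,572.85 = $130,718.55.

$43,572.85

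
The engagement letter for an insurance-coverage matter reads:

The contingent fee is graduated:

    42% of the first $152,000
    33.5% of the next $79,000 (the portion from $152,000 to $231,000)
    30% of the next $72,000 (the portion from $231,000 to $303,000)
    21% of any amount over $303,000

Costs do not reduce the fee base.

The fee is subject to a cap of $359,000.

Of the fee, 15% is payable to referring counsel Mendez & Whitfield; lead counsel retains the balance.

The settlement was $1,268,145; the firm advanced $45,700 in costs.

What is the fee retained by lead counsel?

$267,397.63

Fee base is the gross recovery, $1,268,145; costs are reimbursed separately.
First $152,000 at 42% = $63,840.00
Next $79,000 at 33.5% = $26,465.00
Next $72,000 at 30% = $21,600.00
Remaining $965,145 at 21% = $202,680.45
Fee: $63,840.00 + $26,465.00 + $21,600.00 + $202,680.45 = $314,585.45
$314,585.45 is under the $359,000 cap.
Referral share: 15% of $314,585.45 = $47,187.82; lead counsel retains $314,585.45 − $47,187.82 = $267,397.63.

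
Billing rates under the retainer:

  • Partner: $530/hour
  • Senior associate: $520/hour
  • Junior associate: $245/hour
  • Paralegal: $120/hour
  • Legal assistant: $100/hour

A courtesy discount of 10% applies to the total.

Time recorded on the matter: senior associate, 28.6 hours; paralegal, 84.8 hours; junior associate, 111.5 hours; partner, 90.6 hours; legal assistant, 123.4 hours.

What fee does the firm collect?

$101,451.15

Partner: 90.6 × $530 = $48,018.00
Senior associate: 28.6 × $520 = $14,872.00
Junior associate: 111.5 × $245 = $27,317.50
Paralegal: 84.8 × $120 = $10,176.00
Legal assistant: 123.4 × $100 = $12,340.00
Subtotal: $112,723.50
Less 10% discount: −$11,272.35
Total: $112,723.50 − $11,272.35 = $101,451.15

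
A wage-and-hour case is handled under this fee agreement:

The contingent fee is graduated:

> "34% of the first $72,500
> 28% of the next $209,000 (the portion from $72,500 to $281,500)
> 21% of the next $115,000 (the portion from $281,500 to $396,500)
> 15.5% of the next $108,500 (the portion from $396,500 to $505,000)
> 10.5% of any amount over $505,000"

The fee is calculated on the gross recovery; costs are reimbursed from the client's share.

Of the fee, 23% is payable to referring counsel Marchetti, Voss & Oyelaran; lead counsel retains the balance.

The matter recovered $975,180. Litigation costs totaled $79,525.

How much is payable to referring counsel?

$39,906.47

Fee base is the gross recovery, $975,180; costs are reimbursed separately.
First $72,500 at 34% = $24,650.00
Next $209,000 at 28% = $58,520.00
Next $115,000 at 21% = $24,150.00
Next $108,500 at 15.5% = $16,817.50
Remaining $470,180 at 10.5% = $49,368.90
Fee: $24,650.00 + $58,520.00 + $24,150.00 + $16,817.50 + $49,368.90 = $173,506.40
Referral share: 23% of $173,506.40 = $39,906.47; lead counsel retains $173,506.40 − $39,906.47 = $133,599.93.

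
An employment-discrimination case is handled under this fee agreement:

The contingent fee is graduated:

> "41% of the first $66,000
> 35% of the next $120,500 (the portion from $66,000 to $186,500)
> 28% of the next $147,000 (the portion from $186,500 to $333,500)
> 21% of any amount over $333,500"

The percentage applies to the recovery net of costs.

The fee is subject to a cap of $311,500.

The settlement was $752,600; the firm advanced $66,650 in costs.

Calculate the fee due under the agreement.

Fee base (net of costs): $752,600 − $66,650 = $685,950
First $66,000 at 41% = $27,060.00
Next $120,500 at 35% = $42,175.00
Next $147,000 at 28% = $41,160.00
Remaining $352,450 at 21% = $74,014.50
Fee: $27,060.00 + $42,175.00 + $41,160.00 + $74,014.50 = $184,409.50
$184,409.50 is under the $311,500 cap.

$184,409.50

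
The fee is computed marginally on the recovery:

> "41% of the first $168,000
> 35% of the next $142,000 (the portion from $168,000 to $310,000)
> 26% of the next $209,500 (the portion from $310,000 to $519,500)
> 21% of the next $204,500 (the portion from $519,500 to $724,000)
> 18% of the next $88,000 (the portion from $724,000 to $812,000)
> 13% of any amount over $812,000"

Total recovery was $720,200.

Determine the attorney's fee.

First $168,000 at 41% = $68,880.00
Next $142,000 at 35% = $49,700.00
Next $209,500 at 26% = $54,470.00
Remaining $200,700 at 21% = $42,147.00
Fee: $68,880.00 + $49,700.00 + $54,470.00 + $42,147.00 = $215,197.00

$215,197.00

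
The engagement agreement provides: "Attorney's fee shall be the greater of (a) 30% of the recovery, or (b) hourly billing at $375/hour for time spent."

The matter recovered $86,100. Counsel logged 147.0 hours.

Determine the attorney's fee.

$55,125.00

(a) 30% of $86,100 = $25,830.00
(b) 147.0 × $375 = $55,125.00
The greater is (b): $55,125.00.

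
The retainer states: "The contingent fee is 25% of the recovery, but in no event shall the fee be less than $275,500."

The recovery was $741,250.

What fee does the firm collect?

$275,500.00

25% of $741,250 = $185,312.50
That is below the $275,500 minimum, so the minimum applies.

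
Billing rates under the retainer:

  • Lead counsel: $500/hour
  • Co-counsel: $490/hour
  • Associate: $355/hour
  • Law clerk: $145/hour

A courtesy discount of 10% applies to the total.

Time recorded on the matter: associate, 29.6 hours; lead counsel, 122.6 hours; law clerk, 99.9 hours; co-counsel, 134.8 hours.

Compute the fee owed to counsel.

Lead counsel: 122.6 × $500 = $61,300.00
Co-counsel: 134.8 × $490 = $66,052.00
Associate: 29.6 × $355 = $10,508.00
Law clerk: 99.9 × $145 = $14,485.50
Subtotal: $152,345.50
Less 10% discount: −$15,234.55
Total: $152,345.50 − $15,234.55 = $137,110.95

$137,110.95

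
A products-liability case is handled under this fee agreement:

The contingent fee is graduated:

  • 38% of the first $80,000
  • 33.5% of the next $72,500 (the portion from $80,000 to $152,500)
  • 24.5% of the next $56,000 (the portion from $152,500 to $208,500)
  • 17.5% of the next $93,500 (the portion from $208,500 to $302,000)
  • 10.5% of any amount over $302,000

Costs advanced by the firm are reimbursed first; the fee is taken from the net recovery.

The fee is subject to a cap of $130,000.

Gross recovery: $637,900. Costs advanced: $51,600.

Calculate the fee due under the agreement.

$114,621.50

Fee base (net of costs): $637,900 − $51,600 = $586,300
First $80,000 at 38% = $30,400.00
Next $72,500 at 33.5% = $24,287.50
Next $56,000 at 24.5% = $13,720.00
Next $93,500 at 17.5% = $16,362.50
Remaining $284,300 at 10.5% = $29,851.50
Fee: $30,400.00 + $24,287.50 + $13,720.00 + $16,362.50 + $29,851.50 = $114,621.50
$114,621.50 is under the $130,000 cap.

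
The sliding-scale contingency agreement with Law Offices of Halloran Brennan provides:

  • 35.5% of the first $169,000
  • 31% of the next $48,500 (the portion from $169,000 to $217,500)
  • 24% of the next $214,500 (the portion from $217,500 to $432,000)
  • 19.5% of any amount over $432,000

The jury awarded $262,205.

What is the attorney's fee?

First $169,000 at 35.5% = $59,995.00
Next $48,500 at 31% = $15,035.00
Remaining $44,705 at 24% = $10,729.20
Fee: $59,995.00 + $15,035.00 + $10,729.20 = $85,759.20

$85,759.20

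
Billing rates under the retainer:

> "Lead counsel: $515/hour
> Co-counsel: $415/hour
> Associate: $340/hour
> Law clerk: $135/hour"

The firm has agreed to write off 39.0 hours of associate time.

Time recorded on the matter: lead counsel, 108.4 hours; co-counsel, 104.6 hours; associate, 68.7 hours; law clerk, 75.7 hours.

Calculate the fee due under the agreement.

Lead counsel: 108.4 × $515 = $55,826.00
Co-counsel: 104.6 × $415 = $43,409.00
Associate: 68.7 × $340 = $23,358.00
Law clerk: 75.7 × $135 = $10,219.50
Subtotal: $132,812.50
Write-off: 39.0 × $340 = $13,260.00
Total: $132,812.50 − $13,260.00 = $119,552.50

$119,552.50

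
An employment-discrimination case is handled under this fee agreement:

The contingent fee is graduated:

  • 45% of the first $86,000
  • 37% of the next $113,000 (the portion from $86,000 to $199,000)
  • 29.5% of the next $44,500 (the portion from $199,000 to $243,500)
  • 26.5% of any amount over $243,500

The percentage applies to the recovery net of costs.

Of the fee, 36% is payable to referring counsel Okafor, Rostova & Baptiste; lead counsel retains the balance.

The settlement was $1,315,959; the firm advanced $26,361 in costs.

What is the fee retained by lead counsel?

$237,346.22

Fee base (net of costs): $1,315,959 − $26,361 = $1,289,598
First $86,000 at 45% = $38,700.00
Next $113,000 at 37% = $41,810.00
Next $44,500 at 29.5% = $13,127.50
Remaining $1,046,098 at 26.5% = $277,215.97
Fee: $38,700.00 + $41,810.00 + $13,127.50 + $277,215.97 = $370,853.47
Referral share: 36% of $370,853.47 = $133,507.25; lead counsel retains $370,853.47 − $133,507.25 = $237,346.22.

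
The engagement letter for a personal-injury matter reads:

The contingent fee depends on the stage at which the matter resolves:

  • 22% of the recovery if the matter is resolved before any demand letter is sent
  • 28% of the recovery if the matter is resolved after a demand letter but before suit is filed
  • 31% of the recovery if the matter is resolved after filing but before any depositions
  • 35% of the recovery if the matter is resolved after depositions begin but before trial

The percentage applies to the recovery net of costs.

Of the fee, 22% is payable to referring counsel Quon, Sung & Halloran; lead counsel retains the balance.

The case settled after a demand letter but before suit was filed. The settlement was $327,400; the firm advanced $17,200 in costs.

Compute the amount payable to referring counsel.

Fee base (net of costs): $327,400 − $17,200 = $310,200
The matter settled after a demand letter but before suit was filed, so the 28% rate applies.
$310,200 × 28% = $86,856.00
Referral share: 22% of $86,856.00 = $19,108.32; lead counsel retains $86,856.00 − $19,108.32 = $67,747.68.

$19,108.32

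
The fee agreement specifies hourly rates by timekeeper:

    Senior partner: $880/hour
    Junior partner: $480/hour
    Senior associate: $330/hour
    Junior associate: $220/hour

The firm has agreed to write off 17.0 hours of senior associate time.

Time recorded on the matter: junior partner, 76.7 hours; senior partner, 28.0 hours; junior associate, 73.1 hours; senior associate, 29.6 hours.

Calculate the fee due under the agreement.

Senior partner: 28.0 × $880 = $24,640.00
Junior partner: 76.7 × $480 = $36,816.00
Senior associate: 29.6 × $330 = $9,768.00
Junior associate: 73.1 × $220 = $16,082.00
Subtotal: $87,306.00
Write-off: 17.0 × $330 = $5,610.00
Total: $87,306.00 − $5,610.00 = $81,696.00

$81,696.00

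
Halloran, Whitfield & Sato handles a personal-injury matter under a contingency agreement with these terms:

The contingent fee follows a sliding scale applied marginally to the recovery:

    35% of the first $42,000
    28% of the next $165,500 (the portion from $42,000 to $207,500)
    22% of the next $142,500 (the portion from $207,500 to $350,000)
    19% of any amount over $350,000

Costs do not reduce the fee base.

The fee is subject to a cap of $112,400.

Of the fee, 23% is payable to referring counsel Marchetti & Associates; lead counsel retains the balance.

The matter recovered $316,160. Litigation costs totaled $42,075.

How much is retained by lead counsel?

Fee base is the gross recovery, $316,160; costs are reimbursed separately.
First $42,000 at 35% = $14,700.00
Next $165,500 at 28% = $46,340.00
Remaining $108,660 at 22% = $23,905.20
Fee: $14,700.00 + $46,340.00 + $23,905.20 = $84,945.20
$84,945.20 is under the $112,400 cap.
Referral share: 23% of $84,945.20 = $19,537.40; lead counsel retains $84,945.20 − $19,537.40 = $65,407.80.

$65,407.80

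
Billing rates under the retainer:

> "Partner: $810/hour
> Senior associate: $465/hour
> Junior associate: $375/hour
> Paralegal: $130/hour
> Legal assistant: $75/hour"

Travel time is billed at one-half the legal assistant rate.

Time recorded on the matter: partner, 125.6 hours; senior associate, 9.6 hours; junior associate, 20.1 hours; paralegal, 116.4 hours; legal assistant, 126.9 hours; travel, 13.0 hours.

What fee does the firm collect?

$138,874.50

Partner: 125.6 × $810 = $101,736.00
Senior associate: 9.6 × $465 = $4,464.00
Junior associate: 20.1 × $375 = $7,537.50
Paralegal: 116.4 × $130 = $15,132.00
Legal assistant: 126.9 × $75 = $9,517.50
Subtotal: $101,736.00 + $4,464.00 + $7,537.50 + $15,132.00 + $9,517.50 = $138,387.00
Travel: 13.0 × ($75 ÷ 2) = 13.0 × $37.50 = $487.50
Total: $138,387.00 + $487.50 = $138,874.50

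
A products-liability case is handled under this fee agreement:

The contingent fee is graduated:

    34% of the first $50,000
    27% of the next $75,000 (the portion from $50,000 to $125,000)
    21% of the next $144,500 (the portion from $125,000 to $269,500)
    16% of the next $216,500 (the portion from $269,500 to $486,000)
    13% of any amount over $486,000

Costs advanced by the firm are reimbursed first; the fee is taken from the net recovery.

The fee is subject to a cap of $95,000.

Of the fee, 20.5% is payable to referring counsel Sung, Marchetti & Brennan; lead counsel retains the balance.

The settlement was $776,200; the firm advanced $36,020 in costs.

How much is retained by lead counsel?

Fee base (net of costs): $776,200 − $36,020 = $740,180
First $50,000 at 34% = $17,000.00
Next $75,000 at 27% = $20,250.00
Next $144,500 at 21% = $30,345.00
Next $216,500 at 16% = $34,640.00
Remaining $254,180 at 13% = $33,043.40
Fee: $17,000.00 + $20,250.00 + $30,345.00 + $34,640.00 + $33,043.40 = $135,278.40
$135,278.40 exceeds the $95,000 cap, so the fee is capped at $95,000.00.
Referral share: 20.5% of $95,000.00 = $19,475.00; lead counsel retains $95,000.00 − $19,475.00 = $75,525.00.

$75,525.00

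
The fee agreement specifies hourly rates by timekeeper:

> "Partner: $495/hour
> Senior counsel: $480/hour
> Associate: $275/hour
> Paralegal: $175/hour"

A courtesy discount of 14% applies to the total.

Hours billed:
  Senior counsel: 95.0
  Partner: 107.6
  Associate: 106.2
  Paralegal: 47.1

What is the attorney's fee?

$117,226.17

Partner: 107.6 × $495 = $53,262.00
Senior counsel: 95.0 × $480 = $45,600.00
Associate: 106.2 × $275 = $29,205.00
Paralegal: 47.1 × $175 = $8,242.50
Subtotal: $136,309.50
Less 14% discount: −$19,083.33
Total: $136,309.50 − $19,083.33 = $117,226.17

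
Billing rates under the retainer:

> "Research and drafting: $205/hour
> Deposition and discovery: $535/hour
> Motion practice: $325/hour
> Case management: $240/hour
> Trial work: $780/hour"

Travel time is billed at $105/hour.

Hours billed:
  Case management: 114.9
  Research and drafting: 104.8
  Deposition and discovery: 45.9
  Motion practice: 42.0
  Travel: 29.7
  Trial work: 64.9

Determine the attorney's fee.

Research and drafting: 104.8 × $205 = $21,484.00
Deposition and discovery: 45.9 × $535 = $24,556.50
Motion practice: 42.0 × $325 = $13,650.00
Case management: 114.9 × $240 = $27,576.00
Trial work: 64.9 × $780 = $50,622.00
Subtotal: $21,484.00 + $24,556.50 + $13,650.00 + $27,576.00 + $50,622.00 = $137,888.50
Travel: 29.7 × $105 = $3,118.50
Total: $137,888.50 + $3,118.50 = $141,007.00

$141,007.00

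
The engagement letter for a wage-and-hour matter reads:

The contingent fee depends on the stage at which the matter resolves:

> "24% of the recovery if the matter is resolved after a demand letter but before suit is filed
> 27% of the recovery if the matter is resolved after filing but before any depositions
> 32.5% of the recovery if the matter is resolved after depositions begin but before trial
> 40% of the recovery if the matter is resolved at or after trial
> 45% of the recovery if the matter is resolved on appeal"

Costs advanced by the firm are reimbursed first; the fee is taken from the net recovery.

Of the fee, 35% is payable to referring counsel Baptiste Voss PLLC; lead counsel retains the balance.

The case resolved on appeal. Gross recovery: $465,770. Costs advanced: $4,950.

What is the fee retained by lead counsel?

Fee base (net of costs): $465,770 − $4,950 = $460,820
The matter resolved on appeal, so the 45% rate applies.
$460,820 × 45% = $207,369.00
Referral share: 35% of $207,369.00 = $72,579.15; lead counsel retains $207,369.00 − $72,579.15 = $134,789.85.

$134,789.85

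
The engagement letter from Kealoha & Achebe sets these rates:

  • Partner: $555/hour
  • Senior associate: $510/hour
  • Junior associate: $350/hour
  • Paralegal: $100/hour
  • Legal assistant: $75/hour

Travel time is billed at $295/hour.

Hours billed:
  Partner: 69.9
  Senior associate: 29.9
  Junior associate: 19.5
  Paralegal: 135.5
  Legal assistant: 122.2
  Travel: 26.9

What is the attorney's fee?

$91,519.00

Partner: 69.9 × $555 = $38,794.50
Senior associate: 29.9 × $510 = $15,249.00
Junior associate: 19.5 × $350 = $6,825.00
Paralegal: 135.5 × $100 = $13,550.00
Legal assistant: 122.2 × $75 = $9,165.00
Subtotal: $38,794.50 + $15,249.00 + $6,825.00 + $13,550.00 + $9,165.00 = $83,583.50
Travel: 26.9 × $295 = $7,935.50
Total: $83,583.50 + $7,935.50 = $91,519.00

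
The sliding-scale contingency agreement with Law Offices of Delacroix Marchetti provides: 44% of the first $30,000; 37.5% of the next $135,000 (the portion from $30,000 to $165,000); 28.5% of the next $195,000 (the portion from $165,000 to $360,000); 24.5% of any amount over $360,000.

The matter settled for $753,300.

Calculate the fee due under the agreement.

First $30,000 at 44% = $13,200.00
Next $135,000 at 37.5% = $50,625.00
Next $195,000 at 28.5% = $55,575.00
Remaining $393,300 at 24.5% = $96,358.50
Fee: $13,200.00 + $50,625.00 + $55,575.00 + $96,358.50 = $215,758.50

$215,758.50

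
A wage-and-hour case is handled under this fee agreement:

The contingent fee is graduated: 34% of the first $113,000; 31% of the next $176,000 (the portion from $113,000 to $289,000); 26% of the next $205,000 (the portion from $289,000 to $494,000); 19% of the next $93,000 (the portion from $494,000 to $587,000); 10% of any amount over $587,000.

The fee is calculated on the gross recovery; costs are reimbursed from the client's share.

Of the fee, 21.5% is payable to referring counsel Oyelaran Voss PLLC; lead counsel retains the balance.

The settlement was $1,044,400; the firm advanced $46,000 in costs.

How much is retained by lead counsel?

$164,606.65

Fee base is the gross recovery, $1,044,400; costs are reimbursed separately.
First $113,000 at 34% = $38,420.00
Next $176,000 at 31% = $54,560.00
Next $205,000 at 26% = $53,300.00
Next $93,000 at 19% = $17,670.00
Remaining $457,400 at 10% = $45,740.00
Fee: $38,420.00 + $54,560.00 + $53,300.00 + $17,670.00 + $45,740.00 = $209,690.00
Referral share: 21.5% of $209,690.00 = $45,083.35; lead counsel retains $209,690.00 − $45,083.35 = $164,606.65.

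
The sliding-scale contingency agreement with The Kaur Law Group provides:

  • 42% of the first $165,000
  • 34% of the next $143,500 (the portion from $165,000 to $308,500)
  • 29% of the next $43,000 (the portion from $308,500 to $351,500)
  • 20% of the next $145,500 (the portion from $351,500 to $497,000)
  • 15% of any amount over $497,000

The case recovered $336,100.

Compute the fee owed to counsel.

First $165,000 at 42% = $69,300.00
Next $143,500 at 34% = $48,790.00
Remaining $27,600 at 29% = $8,004.00
Fee: $69,300.00 + $48,790.00 + $8,004.00 = $126,094.00

$126,094.00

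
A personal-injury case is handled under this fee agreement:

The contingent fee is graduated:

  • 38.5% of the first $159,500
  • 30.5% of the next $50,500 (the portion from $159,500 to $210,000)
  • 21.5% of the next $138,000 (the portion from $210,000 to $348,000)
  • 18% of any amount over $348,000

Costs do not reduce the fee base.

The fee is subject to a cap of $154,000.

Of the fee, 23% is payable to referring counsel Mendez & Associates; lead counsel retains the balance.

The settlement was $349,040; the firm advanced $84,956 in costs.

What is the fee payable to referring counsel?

$24,533.46

Fee base is the gross recovery, $349,040; costs are reimbursed separately.
First $159,500 at 38.5% = $61,407.50
Next $50,500 at 30.5% = $15,402.50
Next $138,000 at 21.5% = $29,670.00
Remaining $1,040 at 18% = $187.20
Fee: $61,407.50 + $15,402.50 + $29,670.00 + $187.20 = $106,667.20
$106,667.20 is under the $154,000 cap.
Referral share: 23% of $106,667.20 = $24,533.46; lead counsel retains $106,667.20 − $24,533.46 = $82,133.74.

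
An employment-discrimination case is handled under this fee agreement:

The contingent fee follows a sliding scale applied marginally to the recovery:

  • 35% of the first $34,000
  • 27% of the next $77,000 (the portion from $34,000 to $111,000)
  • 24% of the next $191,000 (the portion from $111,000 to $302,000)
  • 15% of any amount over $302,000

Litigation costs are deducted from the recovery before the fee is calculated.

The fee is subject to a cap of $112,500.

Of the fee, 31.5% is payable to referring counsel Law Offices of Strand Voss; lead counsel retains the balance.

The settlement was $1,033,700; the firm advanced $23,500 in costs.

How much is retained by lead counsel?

Fee base (net of costs): $1,033,700 − $23,500 = $1,010,200
First $34,000 at 35% = $11,900.00
Next $77,000 at 27% = $20,790.00
Next $191,000 at 24% = $45,840.00
Remaining $708,200 at 15% = $106,230.00
Fee: $11,900.00 + $20,790.00 + $45,840.00 + $106,230.00 = $184,760.00
$184,760.00 exceeds the $112,500 cap, so the fee is capped at $112,500.00.
Referral share: 31.5% of $112,500.00 = $35,437.50; lead counsel retains $112,500.00 − $35,437.50 = $77,062.50.

$77,062.50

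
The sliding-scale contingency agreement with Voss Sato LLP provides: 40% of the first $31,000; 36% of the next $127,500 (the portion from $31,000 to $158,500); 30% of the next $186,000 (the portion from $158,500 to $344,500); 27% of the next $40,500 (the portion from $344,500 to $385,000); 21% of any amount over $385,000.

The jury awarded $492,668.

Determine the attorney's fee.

$147,645.28

First $31,000 at 40% = $12,400.00
Next $127,500 at 36% = $45,900.00
Next $186,000 at 30% = $55,800.00
Next $40,500 at 27% = $10,935.00
Remaining $107,668 at 21% = $22,610.28
Fee: $12,400.00 + $45,900.00 + $55,800.00 + $10,935.00 + $22,610.28 = $147,645.28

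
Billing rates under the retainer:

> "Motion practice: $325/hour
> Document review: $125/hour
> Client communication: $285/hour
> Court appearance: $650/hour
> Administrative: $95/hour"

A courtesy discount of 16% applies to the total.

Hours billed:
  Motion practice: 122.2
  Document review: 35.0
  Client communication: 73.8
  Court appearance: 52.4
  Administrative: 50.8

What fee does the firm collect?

Motion practice: 122.2 × $325 = $39,715.00
Document review: 35.0 × $125 = $4,375.00
Client communication: 73.8 × $285 = $21,033.00
Court appearance: 52.4 × $650 = $34,060.00
Administrative: 50.8 × $95 = $4,826.00
Subtotal: $104,009.00
Less 16% discount: −$16,641.44
Total: $104,009.00 − $16,641.44 = $87,367.56

$87,367.56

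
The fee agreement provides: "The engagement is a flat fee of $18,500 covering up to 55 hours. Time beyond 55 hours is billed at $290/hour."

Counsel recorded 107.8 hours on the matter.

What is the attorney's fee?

Flat fee: $18,500.00
Excess hours: 107.8 − 55 = 52.8
Overrun: 52.8 × $290 = $15,312.00
Total: $18,500.00 + $15,312.00 = $33,812.00

$33,812.00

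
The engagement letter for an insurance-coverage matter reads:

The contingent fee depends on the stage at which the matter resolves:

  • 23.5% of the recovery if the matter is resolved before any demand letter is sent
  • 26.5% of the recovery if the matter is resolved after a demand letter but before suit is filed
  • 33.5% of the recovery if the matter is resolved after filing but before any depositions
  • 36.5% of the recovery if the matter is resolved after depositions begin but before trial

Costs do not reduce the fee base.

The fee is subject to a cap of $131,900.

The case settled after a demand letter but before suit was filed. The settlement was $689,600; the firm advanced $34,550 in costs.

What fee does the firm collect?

$131,900.00

Fee base is the gross recovery, $689,600; costs are reimbursed separately.
The matter settled after a demand letter but before suit was filed, so the 26.5% rate applies.
$689,600 × 26.5% = $182,744.00
$182,744.00 exceeds the $131,900 cap, so the fee is capped at $131,900.00.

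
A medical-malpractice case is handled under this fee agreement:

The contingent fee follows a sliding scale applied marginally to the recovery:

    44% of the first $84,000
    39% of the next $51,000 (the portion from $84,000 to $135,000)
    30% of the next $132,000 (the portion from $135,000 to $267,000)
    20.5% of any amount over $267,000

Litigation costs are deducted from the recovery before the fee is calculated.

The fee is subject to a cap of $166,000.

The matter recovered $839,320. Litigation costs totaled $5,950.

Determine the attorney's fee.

$166,000.00

Fee base (net of costs): $839,320 − $5,950 = $833,370
First $84,000 at 44% = $36,960.00
Next $51,000 at 39% = $19,890.00
Next $132,000 at 30% = $39,600.00
Remaining $566,370 at 20.5% = $116,105.85
Fee: $36,960.00 + $19,890.00 + $39,600.00 + $116,105.85 = $212,555.85
$212,555.85 exceeds the $166,000 cap, so the fee is capped at $166,000.00.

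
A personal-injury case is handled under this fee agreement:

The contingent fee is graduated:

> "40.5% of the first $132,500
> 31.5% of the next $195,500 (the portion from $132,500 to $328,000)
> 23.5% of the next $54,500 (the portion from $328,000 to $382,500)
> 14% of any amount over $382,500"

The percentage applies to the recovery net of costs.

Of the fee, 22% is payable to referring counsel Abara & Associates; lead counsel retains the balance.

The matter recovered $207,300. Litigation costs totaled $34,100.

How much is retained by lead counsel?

Fee base (net of costs): $207,300 − $34,100 = $173,200
First $132,500 at 40.5% = $53,662.50
Remaining $40,700 at 31.5% = $12,820.50
Fee: $53,662.50 + $12,820.50 = $66,483.00
Referral share: 22% of $66,483.00 = $14,626.26; lead counsel retains $66,483.00 − $14,626.26 = $51,856.74.

$51,856.74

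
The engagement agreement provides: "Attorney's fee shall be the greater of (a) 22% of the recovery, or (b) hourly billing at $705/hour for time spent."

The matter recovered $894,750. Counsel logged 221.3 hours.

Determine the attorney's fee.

(a) 22% of $894,750 = $196,845.00
(b) 221.3 × $705 = $156,016.50
The greater is (a): $196,845.00.

$196,845.00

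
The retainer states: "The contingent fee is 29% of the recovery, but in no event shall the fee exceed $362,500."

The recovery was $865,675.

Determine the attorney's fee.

29% of $865,675 = $251,045.75
That is under the $362,500 cap.

$251,045.75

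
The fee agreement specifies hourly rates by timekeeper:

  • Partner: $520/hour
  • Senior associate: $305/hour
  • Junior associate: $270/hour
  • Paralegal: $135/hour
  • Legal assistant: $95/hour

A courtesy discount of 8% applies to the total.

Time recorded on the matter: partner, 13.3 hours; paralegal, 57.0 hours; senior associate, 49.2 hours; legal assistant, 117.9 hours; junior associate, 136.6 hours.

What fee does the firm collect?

Partner: 13.3 × $520 = $6,916.00
Senior associate: 49.2 × $305 = $15,006.00
Junior associate: 136.6 × $270 = $36,882.00
Paralegal: 57.0 × $135 = $7,695.00
Legal assistant: 117.9 × $95 = $11,200.50
Subtotal: $77,699.50
Less 8% discount: −$6,215.96
Total: $77,699.50 − $6,215.96 = $71,483.54

$71,483.54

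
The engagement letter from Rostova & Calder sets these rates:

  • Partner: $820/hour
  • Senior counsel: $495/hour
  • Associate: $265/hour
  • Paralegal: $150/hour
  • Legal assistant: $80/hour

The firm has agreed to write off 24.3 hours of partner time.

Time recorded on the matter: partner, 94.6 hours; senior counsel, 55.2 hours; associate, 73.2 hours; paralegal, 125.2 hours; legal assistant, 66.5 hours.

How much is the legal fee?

$128,468.00

Partner: 94.6 × $820 = $77,572.00
Senior counsel: 55.2 × $495 = $27,324.00
Associate: 73.2 × $265 = $19,398.00
Paralegal: 125.2 × $150 = $18,780.00
Legal assistant: 66.5 × $80 = $5,320.00
Subtotal: $148,394.00
Write-off: 24.3 × $820 = $19,926.00
Total: $148,394.00 − $19,926.00 = $128,468.00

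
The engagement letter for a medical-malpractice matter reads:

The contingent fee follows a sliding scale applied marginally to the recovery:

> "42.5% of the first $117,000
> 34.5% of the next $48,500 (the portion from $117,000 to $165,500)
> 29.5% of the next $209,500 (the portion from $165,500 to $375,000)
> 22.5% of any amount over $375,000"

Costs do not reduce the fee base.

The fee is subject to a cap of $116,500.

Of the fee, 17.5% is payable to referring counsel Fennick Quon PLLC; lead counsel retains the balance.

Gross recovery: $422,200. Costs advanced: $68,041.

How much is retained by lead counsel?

Fee base is the gross recovery, $422,200; costs are reimbursed separately.
First $117,000 at 42.5% = $49,725.00
Next $48,500 at 34.5% = $16,732.50
Next $209,500 at 29.5% = $61,802.50
Remaining $47,200 at 22.5% = $10,620.00
Fee: $49,725.00 + $16,732.50 + $61,802.50 + $10,620.00 = $138,880.00
$138,880.00 exceeds the $116,500 cap, so the fee is capped at $116,500.00.
Referral share: 17.5% of $116,500.00 = $20,387.50; lead counsel retains $116,500.00 − $20,387.50 = $96,112.50.

$96,112.50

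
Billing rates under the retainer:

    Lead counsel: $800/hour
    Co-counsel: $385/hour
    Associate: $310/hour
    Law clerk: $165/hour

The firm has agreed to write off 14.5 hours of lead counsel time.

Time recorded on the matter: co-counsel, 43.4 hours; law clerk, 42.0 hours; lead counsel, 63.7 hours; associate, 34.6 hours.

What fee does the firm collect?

Lead counsel: 63.7 × $800 = $50,960.00
Co-counsel: 43.4 × $385 = $16,709.00
Associate: 34.6 × $310 = $10,726.00
Law clerk: 42.0 × $165 = $6,930.00
Subtotal: $85,325.00
Write-off: 14.5 × $800 = $11,600.00
Total: $85,325.00 − $11,600.00 = $73,725.00

$73,725.00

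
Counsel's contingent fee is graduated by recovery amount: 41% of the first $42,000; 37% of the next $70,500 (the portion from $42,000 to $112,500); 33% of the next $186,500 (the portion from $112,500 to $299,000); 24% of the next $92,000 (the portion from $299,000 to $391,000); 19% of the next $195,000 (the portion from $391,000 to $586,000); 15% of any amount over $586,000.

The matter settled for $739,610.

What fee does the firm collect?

$187,021.50

First $42,000 at 41% = $17,220.00
Next $70,500 at 37% = $26,085.00
Next $186,500 at 33% = $61,545.00
Next $92,000 at 24% = $22,080.00
Next $195,000 at 19% = $37,050.00
Remaining $153,610 at 15% = $23,041.50
Fee: $17,220.00 + $26,085.00 + $61,545.00 + $22,080.00 + $37,050.00 + $23,041.50 = $187,021.50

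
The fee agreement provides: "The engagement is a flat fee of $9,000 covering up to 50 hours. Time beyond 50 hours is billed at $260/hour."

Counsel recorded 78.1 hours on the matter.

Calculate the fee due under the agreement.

Flat fee: $9,000.00
Excess hours: 78.1 − 50 = 28.1
Overrun: 28.1 × $260 = $7,306.00
Total: $9,000.00 + $7,306.00 = $16,306.00

$16,306.00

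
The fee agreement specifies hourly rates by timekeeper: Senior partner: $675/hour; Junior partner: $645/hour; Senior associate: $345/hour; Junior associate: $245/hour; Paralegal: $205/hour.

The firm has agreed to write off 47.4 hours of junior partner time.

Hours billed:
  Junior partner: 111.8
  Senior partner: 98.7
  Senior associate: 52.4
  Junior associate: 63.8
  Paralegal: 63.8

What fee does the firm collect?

$154,948.50

Senior partner: 98.7 × $675 = $66,622.50
Junior partner: 111.8 × $645 = $72,111.00
Senior associate: 52.4 × $345 = $18,078.00
Junior associate: 63.8 × $245 = $15,631.00
Paralegal: 63.8 × $205 = $13,079.00
Subtotal: $185,521.50
Write-off: 47.4 × $645 = $30,573.00
Total: $185,521.50 − $30,573.00 = $154,948.50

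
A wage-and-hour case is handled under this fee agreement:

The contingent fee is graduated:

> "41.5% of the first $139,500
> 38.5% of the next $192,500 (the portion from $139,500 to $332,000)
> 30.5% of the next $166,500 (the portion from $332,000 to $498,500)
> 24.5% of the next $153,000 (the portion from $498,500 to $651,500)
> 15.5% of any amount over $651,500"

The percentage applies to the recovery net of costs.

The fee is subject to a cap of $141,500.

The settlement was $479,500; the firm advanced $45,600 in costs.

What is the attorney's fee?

Fee base (net of costs): $479,500 − $45,600 = $433,900
First $139,500 at 41.5% = $57,892.50
Next $192,500 at 38.5% = $74,112.50
Remaining $101,900 at 30.5% = $31,079.50
Fee: $57,892.50 + $74,112.50 + $31,079.50 = $163,084.50
$163,084.50 exceeds the $141,500 cap, so the fee is capped at $141,500.00.

$141,500.00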